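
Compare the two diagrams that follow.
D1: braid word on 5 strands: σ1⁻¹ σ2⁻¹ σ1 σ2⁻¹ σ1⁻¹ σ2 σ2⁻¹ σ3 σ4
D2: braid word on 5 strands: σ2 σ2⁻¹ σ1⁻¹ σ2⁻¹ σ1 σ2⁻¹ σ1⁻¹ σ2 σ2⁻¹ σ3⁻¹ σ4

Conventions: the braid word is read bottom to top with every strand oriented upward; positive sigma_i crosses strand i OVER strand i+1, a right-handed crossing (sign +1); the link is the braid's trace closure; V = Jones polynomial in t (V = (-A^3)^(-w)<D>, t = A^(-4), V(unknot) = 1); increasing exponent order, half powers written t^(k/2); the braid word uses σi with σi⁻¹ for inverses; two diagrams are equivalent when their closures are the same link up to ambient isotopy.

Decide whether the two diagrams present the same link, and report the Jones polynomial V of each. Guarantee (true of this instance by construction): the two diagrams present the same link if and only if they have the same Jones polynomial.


equivalent: yes
D1 (bracket A^-1 - A^3 + A^7 + A^15; 9 crossings at w = -1): V = -t^(-9/2) - t^(-5/2) + t^(-3/2) - t^(-1/2)
D2 (bracket A^-7 - A^-3 + A + A^9; 11 crossings at w = -3): V = -t^(-9/2) - t^(-5/2) + t^(-3/2) - t^(-1/2)
key observation: from 9 to 11 crossings by R-moves: one link, two diagrams


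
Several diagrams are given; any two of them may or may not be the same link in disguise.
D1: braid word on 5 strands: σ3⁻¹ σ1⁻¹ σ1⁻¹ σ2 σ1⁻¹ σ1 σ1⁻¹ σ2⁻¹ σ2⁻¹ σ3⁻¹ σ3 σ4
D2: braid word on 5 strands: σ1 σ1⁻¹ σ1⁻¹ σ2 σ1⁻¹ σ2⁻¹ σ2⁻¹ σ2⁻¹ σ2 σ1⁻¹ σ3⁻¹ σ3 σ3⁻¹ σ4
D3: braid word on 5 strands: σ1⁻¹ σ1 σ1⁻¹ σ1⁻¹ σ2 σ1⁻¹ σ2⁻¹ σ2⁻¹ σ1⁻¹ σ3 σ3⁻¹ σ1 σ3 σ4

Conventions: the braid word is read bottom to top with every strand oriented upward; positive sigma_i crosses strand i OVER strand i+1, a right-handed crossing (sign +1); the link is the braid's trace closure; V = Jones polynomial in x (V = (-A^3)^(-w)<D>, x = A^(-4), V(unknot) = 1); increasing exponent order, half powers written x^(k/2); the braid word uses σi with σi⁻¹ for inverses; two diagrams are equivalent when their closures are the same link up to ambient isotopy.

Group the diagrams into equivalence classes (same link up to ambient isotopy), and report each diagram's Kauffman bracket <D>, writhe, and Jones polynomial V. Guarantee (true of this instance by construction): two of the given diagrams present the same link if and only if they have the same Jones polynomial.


grouping into links: {D1, D2, D3}
V(D1) = -x^-6 + x^-5 - x^-4 + 2x^-3 - x^-2 + x^-1  (w -4, c 12, <D> = A^-8 - A^-4 + 2 - A^4 + A^8 - A^12)
V(D2) = -x^-6 + x^-5 - x^-4 + 2x^-3 - x^-2 + x^-1  (w -4, c 14, <D> = A^-8 - A^-4 + 2 - A^4 + A^8 - A^12)
V(D3) = -x^-6 + x^-5 - x^-4 + 2x^-3 - x^-2 + x^-1  (w -2, c 14, <D> = A^-2 - A^2 + 2A^6 - A^10 + A^14 - A^18)
key observation: one V(x) for all 3 diagrams — one class (guaranteed)


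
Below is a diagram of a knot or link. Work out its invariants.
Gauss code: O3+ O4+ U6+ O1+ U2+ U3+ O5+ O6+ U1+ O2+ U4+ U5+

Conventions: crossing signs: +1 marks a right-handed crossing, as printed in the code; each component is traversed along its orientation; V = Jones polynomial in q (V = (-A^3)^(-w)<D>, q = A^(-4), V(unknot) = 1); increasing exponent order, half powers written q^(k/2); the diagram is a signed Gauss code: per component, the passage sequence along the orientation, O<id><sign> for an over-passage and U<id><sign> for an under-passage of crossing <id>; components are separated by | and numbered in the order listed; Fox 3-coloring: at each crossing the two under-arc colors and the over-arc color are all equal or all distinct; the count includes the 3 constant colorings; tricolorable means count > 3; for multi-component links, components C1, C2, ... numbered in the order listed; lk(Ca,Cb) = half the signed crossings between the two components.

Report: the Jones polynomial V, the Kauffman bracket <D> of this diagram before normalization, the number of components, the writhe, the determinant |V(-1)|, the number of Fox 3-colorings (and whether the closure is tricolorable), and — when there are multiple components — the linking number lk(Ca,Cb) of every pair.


Jones polynomial: V(q) = q^2 + q^4 - q^5 + q^6 - q^7
<D> = -A^-10 + A^-6 - A^-2 + A^2 + A^10; writhe +6
components 1, writhe +6 (6 crossings)
3-colorings: 3 of 3^6, det 5 — not tricolorable
note: V spans 5 powers of q: at least 5 crossings in any diagram


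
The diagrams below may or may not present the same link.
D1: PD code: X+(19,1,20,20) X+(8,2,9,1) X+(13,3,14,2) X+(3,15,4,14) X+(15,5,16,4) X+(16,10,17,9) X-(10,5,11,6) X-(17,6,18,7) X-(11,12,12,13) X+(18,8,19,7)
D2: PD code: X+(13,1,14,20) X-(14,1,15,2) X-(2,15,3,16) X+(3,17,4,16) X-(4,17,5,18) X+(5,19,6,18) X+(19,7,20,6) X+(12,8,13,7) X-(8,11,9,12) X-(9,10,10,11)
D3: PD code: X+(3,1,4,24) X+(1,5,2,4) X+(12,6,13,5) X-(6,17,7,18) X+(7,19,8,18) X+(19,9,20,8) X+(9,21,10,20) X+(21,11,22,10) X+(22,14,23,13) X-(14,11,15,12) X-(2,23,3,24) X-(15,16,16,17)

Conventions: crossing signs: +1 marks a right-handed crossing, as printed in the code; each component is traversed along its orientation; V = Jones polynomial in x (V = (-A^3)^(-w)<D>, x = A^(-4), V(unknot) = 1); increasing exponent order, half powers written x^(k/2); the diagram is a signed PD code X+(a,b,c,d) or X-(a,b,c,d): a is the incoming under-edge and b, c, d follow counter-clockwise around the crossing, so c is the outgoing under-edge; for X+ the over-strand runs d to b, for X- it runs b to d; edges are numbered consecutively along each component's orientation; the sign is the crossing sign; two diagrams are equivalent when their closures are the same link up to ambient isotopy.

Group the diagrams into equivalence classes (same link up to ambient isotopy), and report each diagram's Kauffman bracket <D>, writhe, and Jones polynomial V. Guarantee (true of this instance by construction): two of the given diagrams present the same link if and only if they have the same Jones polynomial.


classes: {D1, D3} | {D2}
V(D1) = x - x^2 + 2x^3 - x^4 + x^5 - x^6  [10 crossings, <D> = -A^-12 + A^-8 - A^-4 + 2 - A^4 + A^8, w = +4]
D2 (bracket 1; 10 crossings at w = 0): V = 1
V(D3) = x - x^2 + 2x^3 - x^4 + x^5 - x^6  [12 crossings, <D> = -A^-12 + A^-8 - A^-4 + 2 - A^4 + A^8, w = +4]
note: 2 values of V(x) split the 3 diagrams


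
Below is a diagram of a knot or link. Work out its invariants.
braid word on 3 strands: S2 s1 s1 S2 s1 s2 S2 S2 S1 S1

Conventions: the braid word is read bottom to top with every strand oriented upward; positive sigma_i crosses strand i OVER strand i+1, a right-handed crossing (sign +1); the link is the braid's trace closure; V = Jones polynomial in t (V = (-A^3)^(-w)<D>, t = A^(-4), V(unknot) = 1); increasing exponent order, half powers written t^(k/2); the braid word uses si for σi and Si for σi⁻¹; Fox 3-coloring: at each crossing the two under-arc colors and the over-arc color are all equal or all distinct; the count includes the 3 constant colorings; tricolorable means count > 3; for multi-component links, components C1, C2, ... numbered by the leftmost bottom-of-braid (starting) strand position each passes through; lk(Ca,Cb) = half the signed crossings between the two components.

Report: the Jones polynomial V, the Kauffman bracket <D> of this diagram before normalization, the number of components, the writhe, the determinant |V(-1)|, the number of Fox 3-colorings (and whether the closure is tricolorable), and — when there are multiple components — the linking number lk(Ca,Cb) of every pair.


V = -t^-5 + t^-4 - t^-3 + 2t^-2 - t^-1 + 2 - t
<D> = -A^-10 + 2A^-6 - A^-2 + 2A^2 - A^6 + A^10 - A^14 (w = -2)
1 component over 10 crossings, w = -2
9 Fox colorings among 3^10, |V(-1)| = 9: tricolorable
why: V spans 6 powers of t: at least 6 crossings in any diagram


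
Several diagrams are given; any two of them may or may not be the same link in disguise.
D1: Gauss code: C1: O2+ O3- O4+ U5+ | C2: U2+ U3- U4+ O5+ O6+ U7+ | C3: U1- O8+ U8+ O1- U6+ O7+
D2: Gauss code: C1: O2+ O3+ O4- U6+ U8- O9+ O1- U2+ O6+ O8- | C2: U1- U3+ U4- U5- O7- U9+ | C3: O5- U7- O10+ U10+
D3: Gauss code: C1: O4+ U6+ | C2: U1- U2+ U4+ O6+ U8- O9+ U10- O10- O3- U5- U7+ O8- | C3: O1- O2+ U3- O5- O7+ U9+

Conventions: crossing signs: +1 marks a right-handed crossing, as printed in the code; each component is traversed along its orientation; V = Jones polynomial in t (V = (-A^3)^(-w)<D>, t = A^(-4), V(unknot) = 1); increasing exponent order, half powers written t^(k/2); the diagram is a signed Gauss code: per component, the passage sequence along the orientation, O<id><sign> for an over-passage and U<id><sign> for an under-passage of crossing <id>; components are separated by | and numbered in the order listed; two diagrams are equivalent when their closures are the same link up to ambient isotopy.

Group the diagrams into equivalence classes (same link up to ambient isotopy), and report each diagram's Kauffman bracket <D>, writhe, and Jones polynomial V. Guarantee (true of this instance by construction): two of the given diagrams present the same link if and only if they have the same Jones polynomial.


equivalence classes: {D1} | {D2} | {D3}
D1 (bracket A^-8 + 2 + A^8; 8 crossings at w = +4): V = t + 2t^3 + t^5
D2 (bracket 1 + A^4 + A^8 + A^12; 10 crossings at w = 0): V = t^-3 + t^-2 + t^-1 + 1
V(D3) = 1 + t + t^2 + t^3  [10 crossings, <D> = A^-12 + A^-8 + A^-4 + 1, w = 0]
key observation: 3 values of V(t) split the 3 diagrams


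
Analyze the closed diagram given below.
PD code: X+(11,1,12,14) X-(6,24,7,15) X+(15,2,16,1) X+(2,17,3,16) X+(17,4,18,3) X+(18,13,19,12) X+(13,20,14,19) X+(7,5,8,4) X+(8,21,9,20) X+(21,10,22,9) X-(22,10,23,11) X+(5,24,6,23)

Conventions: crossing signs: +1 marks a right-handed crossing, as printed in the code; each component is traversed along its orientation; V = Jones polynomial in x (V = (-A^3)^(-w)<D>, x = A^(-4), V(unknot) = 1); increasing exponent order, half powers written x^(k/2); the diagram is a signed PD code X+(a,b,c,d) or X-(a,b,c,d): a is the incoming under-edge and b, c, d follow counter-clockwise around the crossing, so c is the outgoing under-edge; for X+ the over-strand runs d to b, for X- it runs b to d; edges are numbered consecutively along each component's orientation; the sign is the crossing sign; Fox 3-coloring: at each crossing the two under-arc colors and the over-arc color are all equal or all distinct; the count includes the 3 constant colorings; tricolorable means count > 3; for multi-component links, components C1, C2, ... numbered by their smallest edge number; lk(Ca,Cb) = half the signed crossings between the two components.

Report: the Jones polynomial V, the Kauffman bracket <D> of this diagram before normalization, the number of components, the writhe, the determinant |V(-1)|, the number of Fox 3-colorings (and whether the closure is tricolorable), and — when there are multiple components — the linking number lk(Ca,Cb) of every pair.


Jones polynomial: V(x) = -x^(5/2) - x^(9/2) + x^(11/2) - x^(13/2) + x^(15/2) - x^(17/2)
<D> = -A^-10 + A^-6 - A^-2 + A^2 - A^6 - A^14; writhe +8
components 2, writhe +8 (12 crossings)
linking number lk(C1,C2) = +3
3-colorings: 9 of 3^12, det 6 — tricolorable
note: w = +8 shifts under R1 moves; the (-A^3)^(-8) factor cancels that in V


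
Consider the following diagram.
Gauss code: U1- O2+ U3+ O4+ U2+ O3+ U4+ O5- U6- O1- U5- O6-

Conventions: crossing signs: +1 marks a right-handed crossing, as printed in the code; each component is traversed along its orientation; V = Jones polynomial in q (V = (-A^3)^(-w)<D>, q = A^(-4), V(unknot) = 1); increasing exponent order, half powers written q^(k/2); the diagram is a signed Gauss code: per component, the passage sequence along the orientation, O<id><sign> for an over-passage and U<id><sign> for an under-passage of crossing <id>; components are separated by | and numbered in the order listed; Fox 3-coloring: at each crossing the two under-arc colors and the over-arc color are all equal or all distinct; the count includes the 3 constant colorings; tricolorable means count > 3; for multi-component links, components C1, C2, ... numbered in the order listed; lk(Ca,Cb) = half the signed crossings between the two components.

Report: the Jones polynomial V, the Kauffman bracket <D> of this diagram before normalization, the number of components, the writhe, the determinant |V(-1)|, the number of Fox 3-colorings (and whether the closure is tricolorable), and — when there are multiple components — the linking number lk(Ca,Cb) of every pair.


V = -q^-3 + q^-2 - q^-1 + 3 - q + q^2 - q^3
<D> = -A^-12 + A^-8 - A^-4 + 3 - A^4 + A^8 - A^12 (w = 0)
1 component over 6 crossings, w = 0
27 Fox colorings among 3^6, |V(-1)| = 9: tricolorable
why: det 9 = |V(-1)|; divisible by 3, so tricolorable


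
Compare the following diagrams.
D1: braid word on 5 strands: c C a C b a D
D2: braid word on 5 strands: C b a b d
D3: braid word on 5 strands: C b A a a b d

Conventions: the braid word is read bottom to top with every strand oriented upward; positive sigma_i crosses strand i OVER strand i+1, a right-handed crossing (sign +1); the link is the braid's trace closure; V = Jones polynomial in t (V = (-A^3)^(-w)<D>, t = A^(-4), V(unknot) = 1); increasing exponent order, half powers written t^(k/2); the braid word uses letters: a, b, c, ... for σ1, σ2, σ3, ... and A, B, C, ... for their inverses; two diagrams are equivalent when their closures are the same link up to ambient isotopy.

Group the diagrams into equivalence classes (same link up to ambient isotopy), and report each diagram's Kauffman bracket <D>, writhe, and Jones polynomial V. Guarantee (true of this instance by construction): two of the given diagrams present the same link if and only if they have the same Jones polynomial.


equivalence classes: {D1, D2, D3}
D1 (bracket A^-7 + A; 7 crossings at w = +1): V = -t^(1/2) - t^(5/2)
V(D2) = -t^(1/2) - t^(5/2)  [5 crossings, <D> = A^-1 + A^7, w = +3]
V(D3) = -t^(1/2) - t^(5/2)  [7 crossings, <D> = A^-1 + A^7, w = +3]
key observation: all 3 diagrams share one V(t), hence one class


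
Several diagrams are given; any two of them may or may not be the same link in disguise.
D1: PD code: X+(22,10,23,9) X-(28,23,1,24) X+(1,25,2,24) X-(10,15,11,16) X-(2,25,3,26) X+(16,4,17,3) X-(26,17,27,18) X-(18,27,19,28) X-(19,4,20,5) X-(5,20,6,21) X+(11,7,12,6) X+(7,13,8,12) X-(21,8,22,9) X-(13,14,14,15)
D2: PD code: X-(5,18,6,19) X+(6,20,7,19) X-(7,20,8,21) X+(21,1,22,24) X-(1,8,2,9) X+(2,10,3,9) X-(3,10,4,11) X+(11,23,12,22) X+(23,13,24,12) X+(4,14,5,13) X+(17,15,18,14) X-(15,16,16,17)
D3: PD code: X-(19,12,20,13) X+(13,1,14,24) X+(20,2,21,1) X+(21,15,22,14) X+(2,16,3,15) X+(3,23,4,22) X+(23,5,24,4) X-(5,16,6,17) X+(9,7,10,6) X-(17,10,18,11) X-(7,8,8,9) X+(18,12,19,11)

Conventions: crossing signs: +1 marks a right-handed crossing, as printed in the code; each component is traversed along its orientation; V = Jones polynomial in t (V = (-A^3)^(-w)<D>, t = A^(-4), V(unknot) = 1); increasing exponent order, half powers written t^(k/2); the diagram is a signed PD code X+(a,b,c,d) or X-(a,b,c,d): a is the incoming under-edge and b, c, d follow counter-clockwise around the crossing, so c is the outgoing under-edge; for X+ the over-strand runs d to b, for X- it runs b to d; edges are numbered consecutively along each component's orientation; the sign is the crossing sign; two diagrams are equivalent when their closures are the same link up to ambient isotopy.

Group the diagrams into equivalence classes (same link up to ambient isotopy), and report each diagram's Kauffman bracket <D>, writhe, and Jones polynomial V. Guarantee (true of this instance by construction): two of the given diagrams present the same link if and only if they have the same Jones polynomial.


grouping into links: {D1} | {D2} | {D3}
V(D1) = -t^-6 + t^-5 - t^-4 + 2t^-3 - t^-2 + t^-1  (w -4, c 14, <D> = A^-8 - A^-4 + 2 - A^4 + A^8 - A^12)
V(D2) = t + t^3 - t^4  (w +2, c 12, <D> = -A^-10 + A^-6 + A^2)
D3 (bracket -A^-12 + A^-8 - A^-4 + 2 - A^4 + A^8; 12 crossings at w = +4): V = t - t^2 + 2t^3 - t^4 + t^5 - t^6
why: comparing 3 Jones polynomials yields 3 groups


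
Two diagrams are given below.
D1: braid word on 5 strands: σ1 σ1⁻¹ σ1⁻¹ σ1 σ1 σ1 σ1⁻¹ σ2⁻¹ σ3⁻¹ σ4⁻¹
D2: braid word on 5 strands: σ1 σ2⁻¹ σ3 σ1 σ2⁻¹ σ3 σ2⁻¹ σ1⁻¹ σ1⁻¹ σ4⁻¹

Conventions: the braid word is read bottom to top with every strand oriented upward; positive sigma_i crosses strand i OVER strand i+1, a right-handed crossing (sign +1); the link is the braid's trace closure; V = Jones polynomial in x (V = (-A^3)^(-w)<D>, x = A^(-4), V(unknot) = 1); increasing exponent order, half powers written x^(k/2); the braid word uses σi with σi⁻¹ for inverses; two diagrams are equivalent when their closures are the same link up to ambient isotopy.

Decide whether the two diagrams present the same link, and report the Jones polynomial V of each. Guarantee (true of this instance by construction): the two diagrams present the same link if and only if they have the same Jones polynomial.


equivalent: no
D1 (bracket A^-6; 10 crossings at w = -2): V = 1
V(D2) = x^-2 - x^-1 + 1 - x + x^2  [10 crossings, <D> = A^-14 - A^-10 + A^-6 - A^-2 + A^2, w = -2]
observation: 2 values of V(x) split the 2 diagrams


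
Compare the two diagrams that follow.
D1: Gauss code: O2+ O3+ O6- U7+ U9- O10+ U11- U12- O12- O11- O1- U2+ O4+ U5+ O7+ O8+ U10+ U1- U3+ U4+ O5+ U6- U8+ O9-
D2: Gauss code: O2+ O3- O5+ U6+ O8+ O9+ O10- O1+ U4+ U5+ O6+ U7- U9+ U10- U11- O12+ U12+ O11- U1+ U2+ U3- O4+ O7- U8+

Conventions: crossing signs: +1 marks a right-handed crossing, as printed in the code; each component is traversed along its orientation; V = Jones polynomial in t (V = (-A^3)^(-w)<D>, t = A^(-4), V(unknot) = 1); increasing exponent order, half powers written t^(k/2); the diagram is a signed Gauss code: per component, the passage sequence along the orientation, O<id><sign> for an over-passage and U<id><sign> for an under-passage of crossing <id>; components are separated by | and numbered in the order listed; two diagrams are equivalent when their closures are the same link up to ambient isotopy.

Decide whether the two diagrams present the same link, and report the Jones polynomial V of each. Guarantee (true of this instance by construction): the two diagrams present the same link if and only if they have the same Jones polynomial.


equivalent: yes
V(D1) = t - t^2 + 2t^3 - t^4 + t^5 - t^6  (w +2, c 12, <D> = -A^-18 + A^-14 - A^-10 + 2A^-6 - A^-2 + A^2)
D2 (bracket -A^-12 + A^-8 - A^-4 + 2 - A^4 + A^8; 12 crossings at w = +4): V = t - t^2 + 2t^3 - t^4 + t^5 - t^6
why: Reidemeister moves carry D1 (12 crossings) to D2 (12)


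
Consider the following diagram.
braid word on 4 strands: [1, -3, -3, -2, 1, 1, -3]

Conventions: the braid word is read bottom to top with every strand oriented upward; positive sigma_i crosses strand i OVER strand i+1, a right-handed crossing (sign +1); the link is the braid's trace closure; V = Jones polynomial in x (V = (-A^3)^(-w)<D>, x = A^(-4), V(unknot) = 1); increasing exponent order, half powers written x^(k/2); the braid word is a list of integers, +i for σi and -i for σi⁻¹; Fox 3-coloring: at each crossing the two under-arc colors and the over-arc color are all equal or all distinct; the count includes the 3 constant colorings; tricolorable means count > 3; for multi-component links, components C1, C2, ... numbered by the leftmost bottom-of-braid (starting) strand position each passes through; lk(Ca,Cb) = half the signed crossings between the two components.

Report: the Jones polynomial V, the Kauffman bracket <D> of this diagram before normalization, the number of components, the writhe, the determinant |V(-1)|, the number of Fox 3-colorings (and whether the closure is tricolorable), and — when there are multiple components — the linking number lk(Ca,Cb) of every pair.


V(x) = -x^-3 + x^-2 - x^-1 + 3 - x + x^2 - x^3
bracket: A^-15 - A^-11 + A^-7 - 3A^-3 + A - A^5 + A^9, w = -1
1 component, writhe -1, over 7 crossings
det 9, colorings 27 of 3^7 — tricolorable
observation: det 9 = |V(-1)|; divisible by 3, so tricolorable


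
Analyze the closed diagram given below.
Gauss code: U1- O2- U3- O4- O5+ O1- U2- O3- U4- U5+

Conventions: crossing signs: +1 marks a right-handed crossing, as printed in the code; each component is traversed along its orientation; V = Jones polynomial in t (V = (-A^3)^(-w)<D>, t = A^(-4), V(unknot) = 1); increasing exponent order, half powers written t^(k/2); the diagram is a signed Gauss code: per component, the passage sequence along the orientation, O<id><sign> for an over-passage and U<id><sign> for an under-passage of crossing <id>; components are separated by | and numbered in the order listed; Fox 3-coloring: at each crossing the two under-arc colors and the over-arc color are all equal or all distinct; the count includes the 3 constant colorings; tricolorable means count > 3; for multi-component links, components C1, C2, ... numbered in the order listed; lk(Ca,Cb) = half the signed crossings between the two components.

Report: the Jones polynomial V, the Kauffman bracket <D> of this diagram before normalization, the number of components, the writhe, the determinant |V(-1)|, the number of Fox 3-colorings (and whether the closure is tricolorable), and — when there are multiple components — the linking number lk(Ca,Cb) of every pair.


V = -t^-4 + t^-3 + t^-1
<D> = -A^-5 - A^3 + A^7 (w = -3)
1 component over 5 crossings, w = -3
9 Fox colorings among 3^5, |V(-1)| = 3: tricolorable
why: w = -3 (over 5 crossings) is diagram-only; (-A^3)^(3) removes it from V


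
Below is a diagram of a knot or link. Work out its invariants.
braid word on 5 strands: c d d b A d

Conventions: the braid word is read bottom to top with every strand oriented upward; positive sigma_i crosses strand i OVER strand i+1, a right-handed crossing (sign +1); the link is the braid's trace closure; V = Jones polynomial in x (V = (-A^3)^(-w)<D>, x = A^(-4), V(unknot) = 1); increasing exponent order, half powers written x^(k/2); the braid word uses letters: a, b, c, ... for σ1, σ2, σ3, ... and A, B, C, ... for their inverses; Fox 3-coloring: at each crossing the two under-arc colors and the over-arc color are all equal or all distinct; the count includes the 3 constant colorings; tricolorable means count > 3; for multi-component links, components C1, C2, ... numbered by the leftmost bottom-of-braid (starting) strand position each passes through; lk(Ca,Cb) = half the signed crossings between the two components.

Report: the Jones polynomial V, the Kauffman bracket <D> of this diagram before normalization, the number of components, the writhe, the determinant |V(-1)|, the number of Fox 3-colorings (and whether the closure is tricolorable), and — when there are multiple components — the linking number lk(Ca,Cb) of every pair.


V(x) = x + x^3 - x^4
bracket: -A^-4 + 1 + A^8, w = +4
1 component, writhe +4, over 6 crossings
det 3, colorings 9 of 3^6 — tricolorable
observation: V spans 3 powers of x: at least 3 crossings in any diagram


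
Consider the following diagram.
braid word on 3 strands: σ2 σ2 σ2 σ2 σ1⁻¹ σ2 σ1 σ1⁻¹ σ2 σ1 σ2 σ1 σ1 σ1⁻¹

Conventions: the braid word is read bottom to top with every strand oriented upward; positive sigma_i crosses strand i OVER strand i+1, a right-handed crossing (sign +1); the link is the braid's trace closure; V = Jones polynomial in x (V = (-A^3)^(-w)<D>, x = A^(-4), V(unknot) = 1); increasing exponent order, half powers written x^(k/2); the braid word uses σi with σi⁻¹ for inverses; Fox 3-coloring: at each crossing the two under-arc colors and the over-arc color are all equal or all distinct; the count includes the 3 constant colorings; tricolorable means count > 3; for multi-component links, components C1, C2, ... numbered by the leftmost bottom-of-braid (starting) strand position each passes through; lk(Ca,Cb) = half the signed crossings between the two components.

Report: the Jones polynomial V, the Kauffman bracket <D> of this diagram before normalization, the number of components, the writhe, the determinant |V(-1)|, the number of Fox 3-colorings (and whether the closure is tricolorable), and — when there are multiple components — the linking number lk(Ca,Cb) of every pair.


Jones polynomial: V(x) = x^3 + 2x^5 - 2x^6 + 2x^7 - 3x^8 + 2x^9 - 2x^10 + x^11
<D> = A^-20 - 2A^-16 + 2A^-12 - 3A^-8 + 2A^-4 - 2 + 2A^4 + A^12; writhe +8
components 1, writhe +8 (14 crossings)
3-colorings: 9 of 3^14, det 15 — tricolorable
note: the word shrinks to σ2 σ2 σ2 σ2 σ1⁻¹ σ2 σ2 σ1 σ2 σ1 after cancelling


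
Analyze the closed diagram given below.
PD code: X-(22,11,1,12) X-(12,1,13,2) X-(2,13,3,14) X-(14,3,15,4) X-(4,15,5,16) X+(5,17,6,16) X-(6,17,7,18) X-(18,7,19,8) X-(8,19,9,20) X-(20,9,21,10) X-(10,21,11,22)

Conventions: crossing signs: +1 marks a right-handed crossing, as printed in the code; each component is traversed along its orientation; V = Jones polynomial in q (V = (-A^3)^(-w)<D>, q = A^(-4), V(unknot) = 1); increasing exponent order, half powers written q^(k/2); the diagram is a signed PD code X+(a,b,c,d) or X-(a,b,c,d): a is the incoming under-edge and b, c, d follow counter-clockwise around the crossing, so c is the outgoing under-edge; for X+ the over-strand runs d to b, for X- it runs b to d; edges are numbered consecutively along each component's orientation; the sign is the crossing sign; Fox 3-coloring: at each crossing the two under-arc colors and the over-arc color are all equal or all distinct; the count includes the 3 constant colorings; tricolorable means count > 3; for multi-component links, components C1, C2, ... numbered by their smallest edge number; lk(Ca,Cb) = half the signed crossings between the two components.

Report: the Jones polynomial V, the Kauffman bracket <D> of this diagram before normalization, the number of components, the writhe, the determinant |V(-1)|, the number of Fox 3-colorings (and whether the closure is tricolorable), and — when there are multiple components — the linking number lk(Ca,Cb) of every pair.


V(q) = -q^-13 + q^-12 - q^-11 + q^-10 - q^-9 + q^-8 - q^-7 + q^-6 + q^-4
bracket: -A^-11 - A^-3 + A - A^5 + A^9 - A^13 + A^17 - A^21 + A^25, w = -9
1 component, writhe -9, over 11 crossings
det 9, colorings 9 of 3^11 — tricolorable
observation: |V(-1)| = 9: so tricolorable, since 3 divides 9


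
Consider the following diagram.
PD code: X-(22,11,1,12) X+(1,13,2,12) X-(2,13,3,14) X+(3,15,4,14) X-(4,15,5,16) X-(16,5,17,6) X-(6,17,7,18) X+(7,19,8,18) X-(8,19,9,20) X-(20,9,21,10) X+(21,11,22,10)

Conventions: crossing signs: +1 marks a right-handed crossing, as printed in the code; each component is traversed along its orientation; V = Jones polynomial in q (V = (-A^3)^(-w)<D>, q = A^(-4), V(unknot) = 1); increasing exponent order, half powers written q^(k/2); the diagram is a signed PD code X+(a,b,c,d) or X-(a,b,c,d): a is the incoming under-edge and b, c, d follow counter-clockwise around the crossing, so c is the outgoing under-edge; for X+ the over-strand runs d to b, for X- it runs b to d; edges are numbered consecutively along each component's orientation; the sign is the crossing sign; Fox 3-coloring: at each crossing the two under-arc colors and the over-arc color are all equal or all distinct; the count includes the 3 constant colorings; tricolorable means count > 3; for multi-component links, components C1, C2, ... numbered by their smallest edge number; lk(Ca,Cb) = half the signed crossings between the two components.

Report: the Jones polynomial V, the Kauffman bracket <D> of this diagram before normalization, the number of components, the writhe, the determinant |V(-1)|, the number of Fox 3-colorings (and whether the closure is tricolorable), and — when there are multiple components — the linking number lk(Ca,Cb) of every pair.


V(q) = -q^-4 + q^-3 + q^-1
bracket: -A^-5 - A^3 + A^7, w = -3
1 component, writhe -3, over 11 crossings
det 3, colorings 9 of 3^11 — tricolorable
observation: V spans 3 powers of q: at least 3 crossings in any diagram


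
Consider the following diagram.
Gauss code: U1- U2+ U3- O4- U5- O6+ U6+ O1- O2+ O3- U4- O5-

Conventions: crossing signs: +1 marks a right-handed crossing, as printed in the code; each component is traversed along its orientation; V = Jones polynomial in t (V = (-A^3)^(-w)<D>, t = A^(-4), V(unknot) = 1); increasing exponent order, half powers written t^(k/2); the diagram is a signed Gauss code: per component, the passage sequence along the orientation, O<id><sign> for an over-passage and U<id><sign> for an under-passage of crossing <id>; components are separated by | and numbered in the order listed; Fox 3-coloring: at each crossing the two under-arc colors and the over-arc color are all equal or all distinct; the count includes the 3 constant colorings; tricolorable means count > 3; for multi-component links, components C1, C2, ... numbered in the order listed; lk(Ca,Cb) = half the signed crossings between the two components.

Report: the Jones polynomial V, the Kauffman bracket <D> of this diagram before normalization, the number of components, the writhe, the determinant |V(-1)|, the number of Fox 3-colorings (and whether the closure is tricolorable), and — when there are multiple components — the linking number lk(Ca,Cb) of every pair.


V = -t^-4 + t^-3 + t^-1
<D> = A^-2 + A^6 - A^10 (w = -2)
1 component over 6 crossings, w = -2
9 Fox colorings among 3^6, |V(-1)| = 3: tricolorable
why: w = -2 shifts under R1 moves; the (-A^3)^(2) factor cancels that in V


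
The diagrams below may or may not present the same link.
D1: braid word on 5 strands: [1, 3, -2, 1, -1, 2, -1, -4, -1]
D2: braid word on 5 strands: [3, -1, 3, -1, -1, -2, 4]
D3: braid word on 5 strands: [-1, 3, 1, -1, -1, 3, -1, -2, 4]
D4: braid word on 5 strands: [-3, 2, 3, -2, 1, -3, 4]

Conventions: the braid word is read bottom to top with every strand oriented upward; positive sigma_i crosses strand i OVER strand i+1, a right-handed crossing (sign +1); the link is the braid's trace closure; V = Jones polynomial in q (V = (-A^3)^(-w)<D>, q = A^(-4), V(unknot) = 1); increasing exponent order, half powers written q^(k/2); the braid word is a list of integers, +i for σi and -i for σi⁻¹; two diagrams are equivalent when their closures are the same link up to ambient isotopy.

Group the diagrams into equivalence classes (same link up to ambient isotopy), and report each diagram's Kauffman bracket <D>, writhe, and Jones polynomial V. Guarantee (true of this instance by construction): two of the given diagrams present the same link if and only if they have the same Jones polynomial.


equivalence classes: {D1} | {D2, D3} | {D4}
D1 (bracket A^-5 + A^-1; 9 crossings at w = -1): V = -q^(-1/2) - q^(1/2)
D2 (bracket A^-9 + 2A^-1 - A^3 + A^7 - A^11; 7 crossings at w = -1): V = q^(-7/2) - q^(-5/2) + q^(-3/2) - 2q^(-1/2) - q^(3/2)
V(D3) = q^(-7/2) - q^(-5/2) + q^(-3/2) - 2q^(-1/2) - q^(3/2)  (w -1, c 9, <D> = A^-9 + 2A^-1 - A^3 + A^7 - A^11)
D4 (bracket A^5 + A^13; 7 crossings at w = +1): V = -q^(-5/2) - q^(-1/2)
observation: comparing 4 Jones polynomials yields 3 groups


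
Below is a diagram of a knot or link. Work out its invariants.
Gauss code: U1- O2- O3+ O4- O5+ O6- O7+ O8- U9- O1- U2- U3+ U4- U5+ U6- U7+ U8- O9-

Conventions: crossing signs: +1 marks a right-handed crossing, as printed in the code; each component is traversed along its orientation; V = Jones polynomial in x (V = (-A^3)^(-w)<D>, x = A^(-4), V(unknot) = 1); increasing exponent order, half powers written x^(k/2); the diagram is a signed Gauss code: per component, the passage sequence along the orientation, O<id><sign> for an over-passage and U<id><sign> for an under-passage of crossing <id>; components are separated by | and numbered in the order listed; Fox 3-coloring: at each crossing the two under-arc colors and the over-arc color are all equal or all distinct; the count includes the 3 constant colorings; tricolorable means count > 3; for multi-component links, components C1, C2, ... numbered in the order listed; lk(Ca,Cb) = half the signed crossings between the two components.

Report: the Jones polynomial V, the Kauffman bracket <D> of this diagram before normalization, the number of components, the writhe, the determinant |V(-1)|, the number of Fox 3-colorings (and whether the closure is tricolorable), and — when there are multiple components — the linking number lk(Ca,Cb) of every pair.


V = -x^-4 + x^-3 + x^-1
<D> = -A^-5 - A^3 + A^7 (w = -3)
1 component over 9 crossings, w = -3
9 Fox colorings among 3^9, |V(-1)| = 3: tricolorable
why: w = -3 (over 9 crossings) is diagram-only; (-A^3)^(3) removes it from V


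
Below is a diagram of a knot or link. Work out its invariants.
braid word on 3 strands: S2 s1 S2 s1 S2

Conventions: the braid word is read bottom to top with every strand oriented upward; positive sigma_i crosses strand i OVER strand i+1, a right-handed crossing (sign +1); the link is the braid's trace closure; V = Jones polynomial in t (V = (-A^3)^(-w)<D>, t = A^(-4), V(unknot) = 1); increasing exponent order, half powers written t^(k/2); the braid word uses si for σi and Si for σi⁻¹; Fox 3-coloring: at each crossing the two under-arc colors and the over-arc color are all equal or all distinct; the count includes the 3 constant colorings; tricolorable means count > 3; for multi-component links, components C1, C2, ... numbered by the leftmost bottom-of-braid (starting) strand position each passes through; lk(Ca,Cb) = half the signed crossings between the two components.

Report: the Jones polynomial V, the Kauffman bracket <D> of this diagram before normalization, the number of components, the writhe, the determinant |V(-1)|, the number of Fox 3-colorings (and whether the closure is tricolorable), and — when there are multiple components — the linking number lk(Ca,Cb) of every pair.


V(t) = t^(-7/2) - 2t^(-5/2) + t^(-3/2) - 2t^(-1/2) + t^(1/2) - t^(3/2)
bracket: A^-9 - A^-5 + 2A^-1 - A^3 + 2A^7 - A^11, w = -1
2 components, writhe -1, over 5 crossings
lk(C1,C2) = 0
det 8, colorings 3 of 3^5 — not tricolorable
observation: summing lk over 1 pair gives 0


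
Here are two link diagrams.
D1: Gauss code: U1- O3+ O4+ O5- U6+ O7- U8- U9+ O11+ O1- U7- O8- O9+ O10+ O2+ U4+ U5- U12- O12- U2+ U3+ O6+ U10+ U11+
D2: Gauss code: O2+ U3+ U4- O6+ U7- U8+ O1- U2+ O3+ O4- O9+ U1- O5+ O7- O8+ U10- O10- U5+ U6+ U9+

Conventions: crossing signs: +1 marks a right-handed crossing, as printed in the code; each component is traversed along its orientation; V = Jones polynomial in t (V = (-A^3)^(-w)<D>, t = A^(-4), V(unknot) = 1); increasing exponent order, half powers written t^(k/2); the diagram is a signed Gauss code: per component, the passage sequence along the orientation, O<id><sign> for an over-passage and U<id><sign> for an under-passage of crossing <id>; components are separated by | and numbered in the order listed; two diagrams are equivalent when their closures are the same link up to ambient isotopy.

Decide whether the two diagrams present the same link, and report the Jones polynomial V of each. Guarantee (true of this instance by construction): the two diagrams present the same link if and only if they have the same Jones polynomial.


equivalent: no
V(D1) = t + t^3 - t^4  (w +2, c 12, <D> = -A^-10 + A^-6 + A^2)
D2 (bracket A^6; 10 crossings at w = +2): V = 1
why: V(t) takes 2 values over 2 diagrams, fixing the grouping


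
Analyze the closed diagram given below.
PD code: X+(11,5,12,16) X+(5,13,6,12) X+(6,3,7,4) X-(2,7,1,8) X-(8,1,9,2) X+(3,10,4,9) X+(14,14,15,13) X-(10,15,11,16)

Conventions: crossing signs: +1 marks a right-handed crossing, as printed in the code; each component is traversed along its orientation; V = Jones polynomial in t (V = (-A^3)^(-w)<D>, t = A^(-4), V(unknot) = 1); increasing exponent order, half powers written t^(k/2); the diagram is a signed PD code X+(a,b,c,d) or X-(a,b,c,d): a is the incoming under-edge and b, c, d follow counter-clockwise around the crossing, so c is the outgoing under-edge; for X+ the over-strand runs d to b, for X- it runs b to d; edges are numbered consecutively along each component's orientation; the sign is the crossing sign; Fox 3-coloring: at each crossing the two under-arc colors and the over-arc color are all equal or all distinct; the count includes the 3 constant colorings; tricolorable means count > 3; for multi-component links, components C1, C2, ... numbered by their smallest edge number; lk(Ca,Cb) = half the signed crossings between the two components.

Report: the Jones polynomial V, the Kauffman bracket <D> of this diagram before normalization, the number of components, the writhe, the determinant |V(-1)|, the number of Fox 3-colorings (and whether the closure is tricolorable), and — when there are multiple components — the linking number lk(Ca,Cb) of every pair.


Jones polynomial: V(t) = t^-2 + 2 + t^2
<D> = A^-2 + 2A^6 + A^14; writhe +2
components 3, writhe +2 (8 crossings)
linking number lk(C1,C2) = 0
lk(C1,C3): -1
lk(C2,C3) = +1
3-colorings: 3 of 3^8, det 4 — not tricolorable
note: |V(-1)| = 4: so not tricolorable, since 3 does not divide 4


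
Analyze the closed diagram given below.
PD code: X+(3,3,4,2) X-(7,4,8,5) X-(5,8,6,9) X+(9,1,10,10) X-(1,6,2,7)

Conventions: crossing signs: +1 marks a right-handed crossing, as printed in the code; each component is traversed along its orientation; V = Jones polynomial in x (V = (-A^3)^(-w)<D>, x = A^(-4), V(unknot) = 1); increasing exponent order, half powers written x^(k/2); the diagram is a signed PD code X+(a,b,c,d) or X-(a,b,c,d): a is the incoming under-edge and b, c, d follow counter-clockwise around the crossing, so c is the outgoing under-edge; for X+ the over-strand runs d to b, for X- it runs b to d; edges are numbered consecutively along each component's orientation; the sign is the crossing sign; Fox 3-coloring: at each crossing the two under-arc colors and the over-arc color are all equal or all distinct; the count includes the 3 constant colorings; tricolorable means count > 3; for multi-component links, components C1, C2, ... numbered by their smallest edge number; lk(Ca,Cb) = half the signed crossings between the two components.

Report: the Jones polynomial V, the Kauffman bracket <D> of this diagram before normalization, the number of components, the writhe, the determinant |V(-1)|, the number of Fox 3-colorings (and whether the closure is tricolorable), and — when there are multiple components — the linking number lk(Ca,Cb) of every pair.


V(x) = -x^-4 + x^-3 + x^-1
bracket: -A - A^9 + A^13, w = -1
1 component, writhe -1, over 5 crossings
det 3, colorings 9 of 3^5 — tricolorable
observation: w = -1 shifts under R1 moves; the (-A^3)^(1) factor cancels that in V


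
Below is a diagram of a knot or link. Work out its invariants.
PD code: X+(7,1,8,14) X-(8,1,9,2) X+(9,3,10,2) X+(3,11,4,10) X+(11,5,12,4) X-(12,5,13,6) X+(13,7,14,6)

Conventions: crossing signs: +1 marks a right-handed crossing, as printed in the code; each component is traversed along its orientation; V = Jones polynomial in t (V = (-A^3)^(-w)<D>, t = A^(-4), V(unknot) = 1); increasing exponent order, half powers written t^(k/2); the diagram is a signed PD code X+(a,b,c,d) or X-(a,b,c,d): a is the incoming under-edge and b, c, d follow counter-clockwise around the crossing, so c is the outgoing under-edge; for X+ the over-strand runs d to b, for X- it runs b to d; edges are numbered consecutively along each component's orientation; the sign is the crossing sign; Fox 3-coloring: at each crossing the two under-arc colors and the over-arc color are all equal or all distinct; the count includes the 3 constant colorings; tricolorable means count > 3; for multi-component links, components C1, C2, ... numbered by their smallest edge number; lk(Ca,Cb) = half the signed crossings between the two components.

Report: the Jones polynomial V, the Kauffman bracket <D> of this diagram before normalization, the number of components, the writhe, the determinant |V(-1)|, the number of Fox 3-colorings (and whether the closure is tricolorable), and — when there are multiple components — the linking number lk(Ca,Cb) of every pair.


V = t + t^3 - t^4
<D> = A^-7 - A^-3 - A^5 (w = +3)
1 component over 7 crossings, w = +3
9 Fox colorings among 3^7, |V(-1)| = 3: tricolorable
why: w = +3 (over 7 crossings) is diagram-only; (-A^3)^(-3) removes it from V
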